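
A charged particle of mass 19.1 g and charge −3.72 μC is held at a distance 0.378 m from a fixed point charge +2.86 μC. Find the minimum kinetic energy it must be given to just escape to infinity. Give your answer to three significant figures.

0.253 J

To just escape, total mechanical energy must reach zero at infinity: ½mv²_min + U = 0, so ½mv²_min = −U = |kQq|/r.
|U| = |kQq|/r = (8.99×10⁹ N·m²/C²)(2.86×10⁻⁶)(3.72×10⁻⁶)/(0.378) = 0.253 J.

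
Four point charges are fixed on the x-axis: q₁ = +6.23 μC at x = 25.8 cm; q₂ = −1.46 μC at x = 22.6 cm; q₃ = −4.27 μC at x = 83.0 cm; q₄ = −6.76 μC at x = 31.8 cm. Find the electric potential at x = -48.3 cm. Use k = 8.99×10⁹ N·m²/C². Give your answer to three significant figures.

The total potential is the scalar sum of each charge's contribution, V = Σ kqᵢ/rᵢ.
Distances from the field point to each charge: r₁ = 0.741 m, r₂ = 0.709 m, r₃ = 1.31 m, r₄ = 0.801 m.
V = k[(6.23×10⁻⁶)/(0.741) + (-1.46×10⁻⁶)/(0.709) + (-4.27×10⁻⁶)/(1.31) + (-6.76×10⁻⁶)/(0.801)] = -4.80×10⁴ V.

-4.80×10⁴ V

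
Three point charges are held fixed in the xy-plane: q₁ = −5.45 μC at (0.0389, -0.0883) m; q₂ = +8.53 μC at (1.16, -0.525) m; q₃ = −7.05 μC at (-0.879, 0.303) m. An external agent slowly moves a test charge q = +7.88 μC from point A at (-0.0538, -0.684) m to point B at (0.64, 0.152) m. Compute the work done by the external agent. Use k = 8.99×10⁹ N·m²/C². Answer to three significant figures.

0.319 J

For quasistatic motion the external work equals the change in potential energy: W_ext = qΔV = q(V_B − V_A).
At A: distances to the source charges are 0.603 m, 1.22 m, 1.29 m; V_A = Σ kqᵢ/rᵢ = -6.79×10⁴ V.
At B: distances to the source charges are 0.647 m, 0.854 m, 1.53 m; V_B = Σ kqᵢ/rᵢ = -2.74×10⁴ V.
ΔV = V_B − V_A = 4.05×10⁴ V.
W_ext = qΔV = (7.88×10⁻⁶ C)(4.05×10⁴ V) = 0.319 J.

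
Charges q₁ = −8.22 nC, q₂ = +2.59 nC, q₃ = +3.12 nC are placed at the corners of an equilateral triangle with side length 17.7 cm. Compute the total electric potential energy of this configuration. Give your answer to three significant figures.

The assembly work is the sum of pairwise potential energies, U = Σ_{i<j} kqᵢqⱼ/rᵢⱼ.
All three pair separations equal the side length, 0.177 m.
U = (-1.08×10⁻⁶) + (-1.30×10⁻⁶) + (4.10×10⁻⁷) = -1.97×10⁻⁶ J.

-1.97×10⁻⁶ J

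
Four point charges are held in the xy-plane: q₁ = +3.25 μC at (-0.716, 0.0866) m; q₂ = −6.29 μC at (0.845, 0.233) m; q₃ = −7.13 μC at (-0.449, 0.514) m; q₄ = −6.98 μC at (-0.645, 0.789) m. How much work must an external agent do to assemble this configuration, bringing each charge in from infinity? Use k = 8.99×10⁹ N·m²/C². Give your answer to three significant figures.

The assembly work is the sum of pairwise potential energies, U = Σ_{i<j} kqᵢqⱼ/rᵢⱼ.
Pair separations: r₁₂ = 1.57 m, r₁₃ = 0.504 m, r₁₄ = 0.706 m, r₂₃ = 1.32 m, r₂₄ = 1.59 m, r₃₄ = 0.338 m.
Summing all 6 pair terms gives U = 1.06 J.

1.06 J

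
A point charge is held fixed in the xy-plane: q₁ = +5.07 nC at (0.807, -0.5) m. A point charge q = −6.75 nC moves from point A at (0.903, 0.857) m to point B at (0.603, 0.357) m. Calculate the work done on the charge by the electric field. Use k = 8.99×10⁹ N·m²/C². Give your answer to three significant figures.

The work done by the electric force is W_field = −ΔU = −q(V_B − V_A) = q(V_A − V_B).
At A: distance to the source charge is 1.36 m; V_A = kq₁/r = 33.5 V.
At B: distance to the source charge is 0.881 m; V_B = kq₁/r = 51.7 V.
ΔV = V_B − V_A = 18.2 V.
W_field = −qΔV = −(-6.75×10⁻⁹ C)(18.2 V) = 1.23×10⁻⁷ J.

1.23×10⁻⁷ J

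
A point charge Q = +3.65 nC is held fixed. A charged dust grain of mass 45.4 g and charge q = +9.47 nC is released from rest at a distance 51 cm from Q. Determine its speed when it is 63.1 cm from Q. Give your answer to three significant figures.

Only the electrostatic force acts, so mechanical energy is conserved: ½mv² = U₁ − U₂ = kQq(1/r₁ − 1/r₂).
U₁ − U₂ = (8.99×10⁹ N·m²/C²)(3.65×10⁻⁹ C)(9.47×10⁻⁹ C)(1/0.510 − 1/0.631) = 1.17×10⁻⁷ J.
v = √(2·1.17×10⁻⁷/0.0454) = 2.27×10⁻³ m/s.

2.27×10⁻³ m/s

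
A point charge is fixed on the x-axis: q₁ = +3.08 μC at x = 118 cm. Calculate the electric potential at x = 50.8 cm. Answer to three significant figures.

4.12×10⁴ V

The total potential is the scalar sum of each charge's contribution, V = Σ kqᵢ/rᵢ.
V = k[(3.08×10⁻⁶)/(0.672)] = 4.12×10⁴ V.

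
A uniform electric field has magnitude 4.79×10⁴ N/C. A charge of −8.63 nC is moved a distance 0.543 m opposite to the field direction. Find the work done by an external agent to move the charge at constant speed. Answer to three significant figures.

-2.24×10⁻⁴ J

The potential change for a displacement 0.543 m opposite to the field direction is ΔV = +Ed = 2.60×10⁴ V.
W_ext = qΔV = -2.24×10⁻⁴ J.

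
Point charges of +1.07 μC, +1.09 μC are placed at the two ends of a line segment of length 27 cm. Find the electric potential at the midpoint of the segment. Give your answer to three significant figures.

The total potential is the scalar sum of each charge's contribution, V = Σ kqᵢ/rᵢ.
Each charge is 0.135 m from the midpoint.
V = k[(1.07×10⁻⁶)/(0.135) + (1.09×10⁻⁶)/(0.135)] = 1.44×10⁵ V.

1.44×10⁵ V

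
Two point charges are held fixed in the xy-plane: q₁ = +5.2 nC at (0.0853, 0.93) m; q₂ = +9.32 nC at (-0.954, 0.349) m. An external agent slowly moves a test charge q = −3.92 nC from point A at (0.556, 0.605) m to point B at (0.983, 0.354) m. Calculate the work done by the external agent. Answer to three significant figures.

1.93×10⁻⁷ J

For quasistatic motion the external work equals the change in potential energy: W_ext = qΔV = q(V_B − V_A).
At A: distances to the source charges are 0.572 m, 1.53 m; V_A = Σ kqᵢ/rᵢ = 136 V.
At B: distances to the source charges are 1.07 m, 1.94 m; V_B = Σ kqᵢ/rᵢ = 87.1 V.
ΔV = V_B − V_A = -49.3 V.
W_ext = qΔV = (-3.92×10⁻⁹ C)(-49.3 V) = 1.93×10⁻⁷ J.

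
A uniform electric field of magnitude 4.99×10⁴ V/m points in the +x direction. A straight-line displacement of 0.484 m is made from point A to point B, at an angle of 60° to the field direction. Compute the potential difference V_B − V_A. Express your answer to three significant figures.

Only the component of displacement along E changes the potential: ΔV = −E·d·cosθ.
ΔV = −(4.99×10⁴ V/m)(0.484 m)cos60° = -1.21×10⁴ V.

-1.21×10⁴ V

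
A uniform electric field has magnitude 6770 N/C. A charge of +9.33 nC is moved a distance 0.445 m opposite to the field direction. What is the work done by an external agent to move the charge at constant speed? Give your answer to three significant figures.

The potential change for a displacement 0.445 m opposite to the field direction is ΔV = +Ed = 3010 V.
W_ext = qΔV = 2.81×10⁻⁵ J.

2.81×10⁻⁵ J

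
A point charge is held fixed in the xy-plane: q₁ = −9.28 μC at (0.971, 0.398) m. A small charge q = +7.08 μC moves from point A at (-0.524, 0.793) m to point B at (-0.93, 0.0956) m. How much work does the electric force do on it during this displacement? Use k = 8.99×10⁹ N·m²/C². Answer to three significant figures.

The work done by the electric force is W_field = −ΔU = −q(V_B − V_A) = q(V_A − V_B).
At A: distance to the source charge is 1.55 m; V_A = kq₁/r = -5.40×10⁴ V.
At B: distance to the source charge is 1.92 m; V_B = kq₁/r = -4.33×10⁴ V.
ΔV = V_B − V_A = 1.06×10⁴ V.
W_field = −qΔV = −(7.08×10⁻⁶ C)(1.06×10⁴ V) = -0.0751 J.

-0.0751 J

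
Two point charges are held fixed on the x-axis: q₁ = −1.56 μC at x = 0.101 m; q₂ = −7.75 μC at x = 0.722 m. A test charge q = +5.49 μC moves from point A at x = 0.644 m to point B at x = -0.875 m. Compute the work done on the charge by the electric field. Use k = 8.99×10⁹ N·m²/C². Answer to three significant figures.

-4.73 J

The work done by the electric force is W_field = −ΔU = −q(V_B − V_A) = q(V_A − V_B).
At A: distances to the source charges are 0.543 m, 0.0780 m; V_A = Σ kqᵢ/rᵢ = -9.19×10⁵ V.
At B: distances to the source charges are 0.976 m, 1.60 m; V_B = Σ kqᵢ/rᵢ = -5.80×10⁴ V.
ΔV = V_B − V_A = 8.61×10⁵ V.
W_field = −qΔV = −(5.49×10⁻⁶ C)(8.61×10⁵ V) = -4.73 J.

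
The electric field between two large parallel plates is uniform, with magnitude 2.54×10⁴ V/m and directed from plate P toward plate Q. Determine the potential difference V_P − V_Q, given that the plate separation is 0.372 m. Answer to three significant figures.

In a uniform field, potential decreases in the direction of E: ΔV = −E·d for a displacement d parallel to E.
Going from Q to P is a displacement of 0.372 m opposite to the field, so V_P − V_Q = +Ed = 9450 V.

9450 V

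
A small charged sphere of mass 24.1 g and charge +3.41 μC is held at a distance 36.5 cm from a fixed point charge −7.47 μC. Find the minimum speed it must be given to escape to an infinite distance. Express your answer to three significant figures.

To just escape, total mechanical energy must reach zero at infinity: ½mv²_min + U = 0, so ½mv²_min = −U = |kQq|/r.
|U| = |kQq|/r = (8.99×10⁹ N·m²/C²)(7.47×10⁻⁶)(3.41×10⁻⁶)/(0.365) = 0.627 J.
v_min = √(2|U|/m) = √(2·0.627/0.0241) = 7.22 m/s.

7.22 m/s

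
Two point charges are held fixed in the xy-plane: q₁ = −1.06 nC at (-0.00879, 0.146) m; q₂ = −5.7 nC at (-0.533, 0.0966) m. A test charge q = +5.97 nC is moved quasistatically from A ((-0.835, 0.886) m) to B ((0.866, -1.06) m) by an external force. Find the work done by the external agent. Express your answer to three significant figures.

2.07×10⁻⁷ J

For quasistatic motion the external work equals the change in potential energy: W_ext = qΔV = q(V_B − V_A).
At A: distances to the source charges are 1.11 m, 0.845 m; V_A = Σ kqᵢ/rᵢ = -69.2 V.
At B: distances to the source charges are 1.49 m, 1.82 m; V_B = Σ kqᵢ/rᵢ = -34.6 V.
ΔV = V_B − V_A = 34.6 V.
W_ext = qΔV = (5.97×10⁻⁹ C)(34.6 V) = 2.07×10⁻⁷ J.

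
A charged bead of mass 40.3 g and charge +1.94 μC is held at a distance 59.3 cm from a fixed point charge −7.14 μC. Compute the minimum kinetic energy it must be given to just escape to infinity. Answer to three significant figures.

To just escape, total mechanical energy must reach zero at infinity: ½mv²_min + U = 0, so ½mv²_min = −U = |kQq|/r.
|U| = |kQq|/r = (8.99×10⁹ N·m²/C²)(7.14×10⁻⁶)(1.94×10⁻⁶)/(0.593) = 0.210 J.

0.210 J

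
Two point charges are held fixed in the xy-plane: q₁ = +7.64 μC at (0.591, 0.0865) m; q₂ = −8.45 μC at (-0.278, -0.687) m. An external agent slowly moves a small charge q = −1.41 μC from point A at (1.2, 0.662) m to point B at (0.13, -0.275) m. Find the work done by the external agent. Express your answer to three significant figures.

0.0815 J

For quasistatic motion the external work equals the change in potential energy: W_ext = qΔV = q(V_B − V_A).
At A: distances to the source charges are 0.838 m, 2.00 m; V_A = Σ kqᵢ/rᵢ = 4.40×10⁴ V.
At B: distances to the source charges are 0.586 m, 0.580 m; V_B = Σ kqᵢ/rᵢ = -1.38×10⁴ V.
ΔV = V_B − V_A = -5.78×10⁴ V.
W_ext = qΔV = (-1.41×10⁻⁶ C)(-5.78×10⁴ V) = 0.0815 J.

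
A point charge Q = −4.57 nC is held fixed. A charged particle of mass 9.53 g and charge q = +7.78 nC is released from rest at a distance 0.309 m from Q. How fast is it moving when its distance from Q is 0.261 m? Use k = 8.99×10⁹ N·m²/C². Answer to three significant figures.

6.32×10⁻³ m/s

Only the electrostatic force acts, so mechanical energy is conserved: ½mv² = U₁ − U₂ = kQq(1/r₁ − 1/r₂).
U₁ − U₂ = (8.99×10⁹ N·m²/C²)(-4.57×10⁻⁹ C)(7.78×10⁻⁹ C)(1/0.309 − 1/0.261) = 1.90×10⁻⁷ J.
v = √(2·1.90×10⁻⁷/9.53×10⁻³) = 6.32×10⁻³ m/s.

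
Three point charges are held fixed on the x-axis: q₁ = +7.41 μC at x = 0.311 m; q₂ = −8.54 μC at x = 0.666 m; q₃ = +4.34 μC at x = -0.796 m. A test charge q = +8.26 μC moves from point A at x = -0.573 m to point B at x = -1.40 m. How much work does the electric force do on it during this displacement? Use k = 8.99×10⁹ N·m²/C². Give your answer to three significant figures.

The work done by the electric force is W_field = −ΔU = −q(V_B − V_A) = q(V_A − V_B).
At A: distances to the source charges are 0.884 m, 1.24 m, 0.223 m; V_A = Σ kqᵢ/rᵢ = 1.88×10⁵ V.
At B: distances to the source charges are 1.71 m, 2.07 m, 0.604 m; V_B = Σ kqᵢ/rᵢ = 6.64×10⁴ V.
ΔV = V_B − V_A = -1.22×10⁵ V.
W_field = −qΔV = −(8.26×10⁻⁶ C)(-1.22×10⁵ V) = 1.01 J.

1.01 J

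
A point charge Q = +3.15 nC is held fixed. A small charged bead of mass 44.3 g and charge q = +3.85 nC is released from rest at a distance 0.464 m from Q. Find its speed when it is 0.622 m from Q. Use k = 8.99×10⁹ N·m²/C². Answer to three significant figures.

1.64×10⁻³ m/s

Only the electrostatic force acts, so mechanical energy is conserved: ½mv² = U₁ − U₂ = kQq(1/r₁ − 1/r₂).
U₁ − U₂ = (8.99×10⁹ N·m²/C²)(3.15×10⁻⁹ C)(3.85×10⁻⁹ C)(1/0.464 − 1/0.622) = 5.97×10⁻⁸ J.
v = √(2·5.97×10⁻⁸/0.0443) = 1.64×10⁻³ m/s.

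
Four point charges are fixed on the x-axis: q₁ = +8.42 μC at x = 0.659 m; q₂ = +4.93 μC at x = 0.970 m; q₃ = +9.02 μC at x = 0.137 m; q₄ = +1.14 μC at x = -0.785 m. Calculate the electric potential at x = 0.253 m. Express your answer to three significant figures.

Electric potential is a scalar, so the contributions from each charge add algebraically: V = Σ kqᵢ/rᵢ.
Distances from the field point to each charge: r₁ = 0.406 m, r₂ = 0.717 m, r₃ = 0.116 m, r₄ = 1.04 m.
V = k[(8.42×10⁻⁶)/(0.406) + (4.93×10⁻⁶)/(0.717) + (9.02×10⁻⁶)/(0.116) + (1.14×10⁻⁶)/(1.04)] = 9.57×10⁵ V.

9.57×10⁵ V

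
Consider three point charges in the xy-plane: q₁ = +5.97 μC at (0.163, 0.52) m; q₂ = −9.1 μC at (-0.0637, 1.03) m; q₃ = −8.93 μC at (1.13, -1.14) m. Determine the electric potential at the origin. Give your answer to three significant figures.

-3.08×10⁴ V

The total potential is the scalar sum of each charge's contribution, V = Σ kqᵢ/rᵢ.
Distances from the field point to each charge: r₁ = 0.545 m, r₂ = 1.03 m, r₃ = 1.61 m.
V = k[(5.97×10⁻⁶)/(0.545) + (-9.10×10⁻⁶)/(1.03) + (-8.93×10⁻⁶)/(1.61)] = -3.08×10⁴ V.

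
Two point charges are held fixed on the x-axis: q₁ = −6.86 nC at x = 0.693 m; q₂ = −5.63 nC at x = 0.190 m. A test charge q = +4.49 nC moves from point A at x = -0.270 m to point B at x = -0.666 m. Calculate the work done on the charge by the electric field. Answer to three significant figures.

-3.12×10⁻⁷ J

The work done by the electric force is W_field = −ΔU = −q(V_B − V_A) = q(V_A − V_B).
At A: distances to the source charges are 0.963 m, 0.460 m; V_A = Σ kqᵢ/rᵢ = -174 V.
At B: distances to the source charges are 1.36 m, 0.856 m; V_B = Σ kqᵢ/rᵢ = -105 V.
ΔV = V_B − V_A = 69.6 V.
W_field = −qΔV = −(4.49×10⁻⁹ C)(69.6 V) = -3.12×10⁻⁷ J.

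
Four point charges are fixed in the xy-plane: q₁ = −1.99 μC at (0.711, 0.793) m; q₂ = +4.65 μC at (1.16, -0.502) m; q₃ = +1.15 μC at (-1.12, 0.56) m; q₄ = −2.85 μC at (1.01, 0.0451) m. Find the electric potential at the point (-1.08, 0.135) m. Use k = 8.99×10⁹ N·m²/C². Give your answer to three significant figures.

Electric potential is a scalar, so the contributions from each charge add algebraically: V = Σ kqᵢ/rᵢ.
Distances from the field point to each charge: r₁ = 1.91 m, r₂ = 2.33 m, r₃ = 0.427 m, r₄ = 2.09 m.
V = k[(-1.99×10⁻⁶)/(1.91) + (4.65×10⁻⁶)/(2.33) + (1.15×10⁻⁶)/(0.427) + (-2.85×10⁻⁶)/(2.09)] = 2.05×10⁴ V.

2.05×10⁴ V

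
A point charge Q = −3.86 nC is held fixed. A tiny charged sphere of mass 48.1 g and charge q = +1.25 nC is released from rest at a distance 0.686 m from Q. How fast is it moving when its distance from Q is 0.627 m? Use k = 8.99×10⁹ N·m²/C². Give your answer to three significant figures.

4.97×10⁻⁴ m/s

Only the electrostatic force acts, so mechanical energy is conserved: ½mv² = U₁ − U₂ = kQq(1/r₁ − 1/r₂).
U₁ − U₂ = (8.99×10⁹ N·m²/C²)(-3.86×10⁻⁹ C)(1.25×10⁻⁹ C)(1/0.686 − 1/0.627) = 5.95×10⁻⁹ J.
v = √(2·5.95×10⁻⁹/0.0481) = 4.97×10⁻⁴ m/s.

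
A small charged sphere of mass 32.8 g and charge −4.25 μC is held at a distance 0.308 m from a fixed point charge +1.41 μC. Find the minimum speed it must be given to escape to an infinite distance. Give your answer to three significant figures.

To just escape, total mechanical energy must reach zero at infinity: ½mv²_min + U = 0, so ½mv²_min = −U = |kQq|/r.
|U| = |kQq|/r = (8.99×10⁹ N·m²/C²)(1.41×10⁻⁶)(4.25×10⁻⁶)/(0.308) = 0.175 J.
v_min = √(2|U|/m) = √(2·0.175/0.0328) = 3.27 m/s.

3.27 m/s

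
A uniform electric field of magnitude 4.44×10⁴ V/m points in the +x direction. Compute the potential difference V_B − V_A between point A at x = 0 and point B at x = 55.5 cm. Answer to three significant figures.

-2.46×10⁴ V

In a uniform field, potential decreases in the direction of E: V_B − V_A = −E·Δx.
V_B − V_A = −(4.44×10⁴ V/m)(0.555 m) = -2.46×10⁴ V.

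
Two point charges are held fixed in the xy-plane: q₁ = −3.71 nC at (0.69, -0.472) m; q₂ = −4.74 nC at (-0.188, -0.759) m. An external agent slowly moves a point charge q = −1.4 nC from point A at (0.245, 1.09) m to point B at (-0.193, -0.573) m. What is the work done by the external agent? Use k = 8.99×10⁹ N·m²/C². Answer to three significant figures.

3.13×10⁻⁷ J

For quasistatic motion the external work equals the change in potential energy: W_ext = qΔV = q(V_B − V_A).
At A: distances to the source charges are 1.62 m, 1.90 m; V_A = Σ kqᵢ/rᵢ = -43.0 V.
At B: distances to the source charges are 0.889 m, 0.186 m; V_B = Σ kqᵢ/rᵢ = -267 V.
ΔV = V_B − V_A = -224 V.
W_ext = qΔV = (-1.40×10⁻⁹ C)(-224 V) = 3.13×10⁻⁷ J.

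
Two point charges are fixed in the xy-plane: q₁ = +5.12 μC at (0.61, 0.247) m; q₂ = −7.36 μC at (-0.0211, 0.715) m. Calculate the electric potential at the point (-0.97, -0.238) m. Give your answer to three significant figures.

-2.14×10⁴ V

The total potential is the scalar sum of each charge's contribution, V = Σ kqᵢ/rᵢ.
Distances from the field point to each charge: r₁ = 1.65 m, r₂ = 1.34 m.
V = k[(5.12×10⁻⁶)/(1.65) + (-7.36×10⁻⁶)/(1.34)] = -2.14×10⁴ V.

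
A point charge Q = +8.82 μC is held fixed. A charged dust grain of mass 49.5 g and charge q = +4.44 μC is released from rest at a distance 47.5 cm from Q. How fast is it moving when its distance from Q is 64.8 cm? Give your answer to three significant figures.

2.83 m/s

Only the electrostatic force acts, so mechanical energy is conserved: ½mv² = U₁ − U₂ = kQq(1/r₁ − 1/r₂).
U₁ − U₂ = (8.99×10⁹ N·m²/C²)(8.82×10⁻⁶ C)(4.44×10⁻⁶ C)(1/0.475 − 1/0.648) = 0.198 J.
v = √(2·0.198/0.0495) = 2.83 m/s.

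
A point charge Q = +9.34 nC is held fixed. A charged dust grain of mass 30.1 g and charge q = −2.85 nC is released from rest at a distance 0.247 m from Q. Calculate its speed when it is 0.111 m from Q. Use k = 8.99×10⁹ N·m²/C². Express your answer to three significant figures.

Only the electrostatic force acts, so mechanical energy is conserved: ½mv² = U₁ − U₂ = kQq(1/r₁ − 1/r₂).
U₁ − U₂ = (8.99×10⁹ N·m²/C²)(9.34×10⁻⁹ C)(-2.85×10⁻⁹ C)(1/0.247 − 1/0.111) = 1.19×10⁻⁶ J.
v = √(2·1.19×10⁻⁶/0.0301) = 8.88×10⁻³ m/s.

8.88×10⁻³ m/s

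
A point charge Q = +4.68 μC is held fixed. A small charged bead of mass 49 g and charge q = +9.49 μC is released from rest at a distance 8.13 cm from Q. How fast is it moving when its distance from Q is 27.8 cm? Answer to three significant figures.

11.9 m/s

Only the electrostatic force acts, so mechanical energy is conserved: ½mv² = U₁ − U₂ = kQq(1/r₁ − 1/r₂).
U₁ − U₂ = (8.99×10⁹ N·m²/C²)(4.68×10⁻⁶ C)(9.49×10⁻⁶ C)(1/0.0813 − 1/0.278) = 3.47 J.
v = √(2·3.47/0.0490) = 11.9 m/s.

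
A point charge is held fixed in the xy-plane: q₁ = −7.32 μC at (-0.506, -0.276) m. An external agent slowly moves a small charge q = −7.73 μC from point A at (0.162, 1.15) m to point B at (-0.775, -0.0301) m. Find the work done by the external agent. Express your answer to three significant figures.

1.07 J

For quasistatic motion the external work equals the change in potential energy: W_ext = qΔV = q(V_B − V_A).
At A: distance to the source charge is 1.57 m; V_A = kq₁/r = -4.18×10⁴ V.
At B: distance to the source charge is 0.364 m; V_B = kq₁/r = -1.81×10⁵ V.
ΔV = V_B − V_A = -1.39×10⁵ V.
W_ext = qΔV = (-7.73×10⁻⁶ C)(-1.39×10⁵ V) = 1.07 J.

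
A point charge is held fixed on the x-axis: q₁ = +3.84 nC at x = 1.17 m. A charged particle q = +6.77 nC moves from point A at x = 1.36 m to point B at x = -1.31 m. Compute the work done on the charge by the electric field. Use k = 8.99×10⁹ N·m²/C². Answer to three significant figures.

The work done by the electric force is W_field = −ΔU = −q(V_B − V_A) = q(V_A − V_B).
At A: distance to the source charge is 0.190 m; V_A = kq₁/r = 182 V.
At B: distance to the source charge is 2.48 m; V_B = kq₁/r = 13.9 V.
ΔV = V_B − V_A = -168 V.
W_field = −qΔV = −(6.77×10⁻⁹ C)(-168 V) = 1.14×10⁻⁶ J.

1.14×10⁻⁶ J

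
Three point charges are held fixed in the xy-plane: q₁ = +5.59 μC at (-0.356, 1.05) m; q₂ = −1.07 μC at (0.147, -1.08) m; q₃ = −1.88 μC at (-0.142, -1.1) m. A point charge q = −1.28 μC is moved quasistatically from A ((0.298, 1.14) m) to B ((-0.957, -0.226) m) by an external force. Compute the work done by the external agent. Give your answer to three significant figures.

For quasistatic motion the external work equals the change in potential energy: W_ext = qΔV = q(V_B − V_A).
At A: distances to the source charges are 0.660 m, 2.23 m, 2.28 m; V_A = Σ kqᵢ/rᵢ = 6.44×10⁴ V.
At B: distances to the source charges are 1.41 m, 1.40 m, 1.20 m; V_B = Σ kqᵢ/rᵢ = 1.46×10⁴ V.
ΔV = V_B − V_A = -4.98×10⁴ V.
W_ext = qΔV = (-1.28×10⁻⁶ C)(-4.98×10⁴ V) = 0.0637 J.

0.0637 J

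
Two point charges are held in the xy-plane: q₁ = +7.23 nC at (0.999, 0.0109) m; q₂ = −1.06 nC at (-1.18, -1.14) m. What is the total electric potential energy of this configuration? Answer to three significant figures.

The work to assemble the configuration equals its total potential energy, U = Σ kqᵢqⱼ/rᵢⱼ over all pairs.
Pair separations: r₁₂ = 2.46 m.
U = (-2.80×10⁻⁸) = -2.80×10⁻⁸ J.

-2.80×10⁻⁸ J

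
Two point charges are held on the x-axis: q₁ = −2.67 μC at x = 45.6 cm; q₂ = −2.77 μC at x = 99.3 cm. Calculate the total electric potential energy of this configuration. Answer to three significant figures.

The work to assemble the configuration equals its total potential energy, U = Σ kqᵢqⱼ/rᵢⱼ over all pairs.
Pair separations: r₁₂ = 0.537 m.
U = (0.124) = 0.124 J.

0.124 J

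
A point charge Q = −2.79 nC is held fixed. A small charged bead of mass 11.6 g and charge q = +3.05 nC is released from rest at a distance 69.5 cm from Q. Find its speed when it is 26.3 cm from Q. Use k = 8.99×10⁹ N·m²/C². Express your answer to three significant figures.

Only the electrostatic force acts, so mechanical energy is conserved: ½mv² = U₁ − U₂ = kQq(1/r₁ − 1/r₂).
U₁ − U₂ = (8.99×10⁹ N·m²/C²)(-2.79×10⁻⁹ C)(3.05×10⁻⁹ C)(1/0.695 − 1/0.263) = 1.81×10⁻⁷ J.
v = √(2·1.81×10⁻⁷/0.0116) = 5.58×10⁻³ m/s.

5.58×10⁻³ m/s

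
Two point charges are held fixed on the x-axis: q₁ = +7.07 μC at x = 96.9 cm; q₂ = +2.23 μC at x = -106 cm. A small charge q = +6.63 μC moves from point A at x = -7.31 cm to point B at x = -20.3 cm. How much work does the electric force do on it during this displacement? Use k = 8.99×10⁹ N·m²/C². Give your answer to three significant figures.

0.0244 J

The work done by the electric force is W_field = −ΔU = −q(V_B − V_A) = q(V_A − V_B).
At A: distances to the source charges are 1.04 m, 0.987 m; V_A = Σ kqᵢ/rᵢ = 8.13×10⁴ V.
At B: distances to the source charges are 1.17 m, 0.857 m; V_B = Σ kqᵢ/rᵢ = 7.76×10⁴ V.
ΔV = V_B − V_A = -3680 V.
W_field = −qΔV = −(6.63×10⁻⁶ C)(-3680 V) = 0.0244 J.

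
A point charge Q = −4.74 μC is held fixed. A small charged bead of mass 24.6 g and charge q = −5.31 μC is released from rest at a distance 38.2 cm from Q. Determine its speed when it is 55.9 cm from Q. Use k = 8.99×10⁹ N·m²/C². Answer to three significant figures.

3.90 m/s

Only the electrostatic force acts, so mechanical energy is conserved: ½mv² = U₁ − U₂ = kQq(1/r₁ − 1/r₂).
U₁ − U₂ = (8.99×10⁹ N·m²/C²)(-4.74×10⁻⁶ C)(-5.31×10⁻⁶ C)(1/0.382 − 1/0.559) = 0.188 J.
v = √(2·0.188/0.0246) = 3.90 m/s.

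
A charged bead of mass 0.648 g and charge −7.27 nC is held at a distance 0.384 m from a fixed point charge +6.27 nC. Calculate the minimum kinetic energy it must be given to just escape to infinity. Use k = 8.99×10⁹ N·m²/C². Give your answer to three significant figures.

To just escape, total mechanical energy must reach zero at infinity: ½mv²_min + U = 0, so ½mv²_min = −U = |kQq|/r.
|U| = |kQq|/r = (8.99×10⁹ N·m²/C²)(6.27×10⁻⁹)(7.27×10⁻⁹)/(0.384) = 1.07×10⁻⁶ J.

1.07×10⁻⁶ J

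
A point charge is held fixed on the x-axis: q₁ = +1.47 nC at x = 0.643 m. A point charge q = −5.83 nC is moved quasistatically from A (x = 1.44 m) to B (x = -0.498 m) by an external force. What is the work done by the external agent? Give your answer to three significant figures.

2.91×10⁻⁸ J

For quasistatic motion the external work equals the change in potential energy: W_ext = qΔV = q(V_B − V_A).
At A: distance to the source charge is 0.797 m; V_A = kq₁/r = 16.6 V.
At B: distance to the source charge is 1.14 m; V_B = kq₁/r = 11.6 V.
ΔV = V_B − V_A = -5.00 V.
W_ext = qΔV = (-5.83×10⁻⁹ C)(-5.00 V) = 2.91×10⁻⁸ J.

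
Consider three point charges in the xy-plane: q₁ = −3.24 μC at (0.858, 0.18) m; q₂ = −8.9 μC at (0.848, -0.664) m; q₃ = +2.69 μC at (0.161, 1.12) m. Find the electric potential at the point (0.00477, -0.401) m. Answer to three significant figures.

-1.03×10⁵ V

Electric potential is a scalar, so the contributions from each charge add algebraically: V = Σ kqᵢ/rᵢ.
Distances from the field point to each charge: r₁ = 1.03 m, r₂ = 0.883 m, r₃ = 1.53 m.
V = k[(-3.24×10⁻⁶)/(1.03) + (-8.90×10⁻⁶)/(0.883) + (2.69×10⁻⁶)/(1.53)] = -1.03×10⁵ V.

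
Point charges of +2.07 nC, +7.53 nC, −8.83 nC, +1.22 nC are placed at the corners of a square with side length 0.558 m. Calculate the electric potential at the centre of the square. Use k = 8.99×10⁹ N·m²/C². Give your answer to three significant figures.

45.3 V

Electric potential is a scalar, so the contributions from each charge add algebraically: V = Σ kqᵢ/rᵢ.
The distance from each corner to the centre is a√2/2 = 0.395 m.
V = k[(2.07×10⁻⁹)/(0.395) + (7.53×10⁻⁹)/(0.395) + (-8.83×10⁻⁹)/(0.395) + (1.22×10⁻⁹)/(0.395)] = 45.3 V.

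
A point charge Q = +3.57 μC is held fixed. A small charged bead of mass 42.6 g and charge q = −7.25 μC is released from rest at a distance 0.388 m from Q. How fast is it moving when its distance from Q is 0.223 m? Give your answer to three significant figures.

4.56 m/s

Only the electrostatic force acts, so mechanical energy is conserved: ½mv² = U₁ − U₂ = kQq(1/r₁ − 1/r₂).
U₁ − U₂ = (8.99×10⁹ N·m²/C²)(3.57×10⁻⁶ C)(-7.25×10⁻⁶ C)(1/0.388 − 1/0.223) = 0.444 J.
v = √(2·0.444/0.0426) = 4.56 m/s.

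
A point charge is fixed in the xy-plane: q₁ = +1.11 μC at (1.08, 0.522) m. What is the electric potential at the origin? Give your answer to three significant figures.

8320 V

The total potential is the scalar sum of each charge's contribution, V = Σ kqᵢ/rᵢ.
Distances from the field point to each charge: r₁ = 1.20 m.
V = k[(1.11×10⁻⁶)/(1.20)] = 8320 V.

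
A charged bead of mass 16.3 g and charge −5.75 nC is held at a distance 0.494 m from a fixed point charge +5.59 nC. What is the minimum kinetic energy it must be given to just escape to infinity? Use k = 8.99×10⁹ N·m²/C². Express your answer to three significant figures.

To just escape, total mechanical energy must reach zero at infinity: ½mv²_min + U = 0, so ½mv²_min = −U = |kQq|/r.
|U| = |kQq|/r = (8.99×10⁹ N·m²/C²)(5.59×10⁻⁹)(5.75×10⁻⁹)/(0.494) = 5.85×10⁻⁷ J.

5.85×10⁻⁷ J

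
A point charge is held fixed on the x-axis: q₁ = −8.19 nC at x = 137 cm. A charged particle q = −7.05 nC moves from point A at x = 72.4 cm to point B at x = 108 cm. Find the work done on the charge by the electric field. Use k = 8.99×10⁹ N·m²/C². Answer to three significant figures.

-9.86×10⁻⁷ J

The work done by the electric force is W_field = −ΔU = −q(V_B − V_A) = q(V_A − V_B).
At A: distance to the source charge is 0.646 m; V_A = kq₁/r = -114 V.
At B: distance to the source charge is 0.290 m; V_B = kq₁/r = -254 V.
ΔV = V_B − V_A = -140 V.
W_field = −qΔV = −(-7.05×10⁻⁹ C)(-140 V) = -9.86×10⁻⁷ J.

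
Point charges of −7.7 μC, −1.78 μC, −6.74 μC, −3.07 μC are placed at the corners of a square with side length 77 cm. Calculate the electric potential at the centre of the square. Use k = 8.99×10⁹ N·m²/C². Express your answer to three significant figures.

-3.19×10⁵ V

The total potential is the scalar sum of each charge's contribution, V = Σ kqᵢ/rᵢ.
The distance from each corner to the centre is a√2/2 = 0.544 m.
V = k[(-7.70×10⁻⁶)/(0.544) + (-1.78×10⁻⁶)/(0.544) + (-6.74×10⁻⁶)/(0.544) + (-3.07×10⁻⁶)/(0.544)] = -3.19×10⁵ V.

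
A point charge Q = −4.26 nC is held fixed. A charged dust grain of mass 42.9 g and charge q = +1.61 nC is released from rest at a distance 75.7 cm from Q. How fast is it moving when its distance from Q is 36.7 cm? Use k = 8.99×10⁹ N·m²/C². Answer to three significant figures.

Only the electrostatic force acts, so mechanical energy is conserved: ½mv² = U₁ − U₂ = kQq(1/r₁ − 1/r₂).
U₁ − U₂ = (8.99×10⁹ N·m²/C²)(-4.26×10⁻⁹ C)(1.61×10⁻⁹ C)(1/0.757 − 1/0.367) = 8.66×10⁻⁸ J.
v = √(2·8.66×10⁻⁸/0.0429) = 2.01×10⁻³ m/s.

2.01×10⁻³ m/s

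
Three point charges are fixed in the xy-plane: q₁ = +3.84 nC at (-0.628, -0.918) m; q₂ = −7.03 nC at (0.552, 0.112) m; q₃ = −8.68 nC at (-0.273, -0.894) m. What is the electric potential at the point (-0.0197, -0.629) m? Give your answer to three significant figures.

-229 V

The total potential is the scalar sum of each charge's contribution, V = Σ kqᵢ/rᵢ.
Distances from the field point to each charge: r₁ = 0.673 m, r₂ = 0.936 m, r₃ = 0.367 m.
V = k[(3.84×10⁻⁹)/(0.673) + (-7.03×10⁻⁹)/(0.936) + (-8.68×10⁻⁹)/(0.367)] = -229 V.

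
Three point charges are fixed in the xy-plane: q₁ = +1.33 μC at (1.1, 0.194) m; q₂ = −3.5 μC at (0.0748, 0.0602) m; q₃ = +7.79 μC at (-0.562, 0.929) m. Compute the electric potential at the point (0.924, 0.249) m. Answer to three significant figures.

Electric potential is a scalar, so the contributions from each charge add algebraically: V = Σ kqᵢ/rᵢ.
Distances from the field point to each charge: r₁ = 0.184 m, r₂ = 0.870 m, r₃ = 1.63 m.
V = k[(1.33×10⁻⁶)/(0.184) + (-3.50×10⁻⁶)/(0.870) + (7.79×10⁻⁶)/(1.63)] = 7.15×10⁴ V.

7.15×10⁴ V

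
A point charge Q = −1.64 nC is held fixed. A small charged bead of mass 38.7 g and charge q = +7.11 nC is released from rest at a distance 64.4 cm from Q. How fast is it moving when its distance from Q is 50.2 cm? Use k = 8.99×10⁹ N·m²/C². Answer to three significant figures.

Only the electrostatic force acts, so mechanical energy is conserved: ½mv² = U₁ − U₂ = kQq(1/r₁ − 1/r₂).
U₁ − U₂ = (8.99×10⁹ N·m²/C²)(-1.64×10⁻⁹ C)(7.11×10⁻⁹ C)(1/0.644 − 1/0.502) = 4.60×10⁻⁸ J.
v = √(2·4.60×10⁻⁸/0.0387) = 1.54×10⁻³ m/s.

1.54×10⁻³ m/s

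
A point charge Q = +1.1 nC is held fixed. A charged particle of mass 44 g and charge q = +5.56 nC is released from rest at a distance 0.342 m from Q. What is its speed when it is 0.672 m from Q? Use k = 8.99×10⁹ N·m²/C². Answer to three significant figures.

1.89×10⁻³ m/s

Only the electrostatic force acts, so mechanical energy is conserved: ½mv² = U₁ − U₂ = kQq(1/r₁ − 1/r₂).
U₁ − U₂ = (8.99×10⁹ N·m²/C²)(1.10×10⁻⁹ C)(5.56×10⁻⁹ C)(1/0.342 − 1/0.672) = 7.89×10⁻⁸ J.
v = √(2·7.89×10⁻⁸/0.0440) = 1.89×10⁻³ m/s.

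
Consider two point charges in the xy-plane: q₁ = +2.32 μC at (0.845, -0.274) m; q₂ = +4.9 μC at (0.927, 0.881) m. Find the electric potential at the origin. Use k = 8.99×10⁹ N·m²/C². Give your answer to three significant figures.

Electric potential is a scalar, so the contributions from each charge add algebraically: V = Σ kqᵢ/rᵢ.
Distances from the field point to each charge: r₁ = 0.888 m, r₂ = 1.28 m.
V = k[(2.32×10⁻⁶)/(0.888) + (4.90×10⁻⁶)/(1.28)] = 5.79×10⁴ V.

5.79×10⁴ V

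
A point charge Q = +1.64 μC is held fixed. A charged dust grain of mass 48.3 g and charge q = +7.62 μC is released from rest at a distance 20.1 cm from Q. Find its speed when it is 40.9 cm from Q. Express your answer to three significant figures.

Only the electrostatic force acts, so mechanical energy is conserved: ½mv² = U₁ − U₂ = kQq(1/r₁ − 1/r₂).
U₁ − U₂ = (8.99×10⁹ N·m²/C²)(1.64×10⁻⁶ C)(7.62×10⁻⁶ C)(1/0.201 − 1/0.409) = 0.284 J.
v = √(2·0.284/0.0483) = 3.43 m/s.

3.43 m/s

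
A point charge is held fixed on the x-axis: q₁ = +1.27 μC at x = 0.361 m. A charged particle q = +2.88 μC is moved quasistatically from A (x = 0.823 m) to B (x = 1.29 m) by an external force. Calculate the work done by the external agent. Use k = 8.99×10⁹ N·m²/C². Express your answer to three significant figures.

-0.0358 J

For quasistatic motion the external work equals the change in potential energy: W_ext = qΔV = q(V_B − V_A).
At A: distance to the source charge is 0.462 m; V_A = kq₁/r = 2.47×10⁴ V.
At B: distance to the source charge is 0.929 m; V_B = kq₁/r = 1.23×10⁴ V.
ΔV = V_B − V_A = -1.24×10⁴ V.
W_ext = qΔV = (2.88×10⁻⁶ C)(-1.24×10⁴ V) = -0.0358 J.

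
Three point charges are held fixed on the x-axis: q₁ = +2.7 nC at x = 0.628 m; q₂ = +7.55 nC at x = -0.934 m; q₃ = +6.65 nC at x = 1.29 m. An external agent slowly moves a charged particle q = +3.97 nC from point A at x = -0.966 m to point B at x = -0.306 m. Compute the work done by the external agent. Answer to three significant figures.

For quasistatic motion the external work equals the change in potential energy: W_ext = qΔV = q(V_B − V_A).
At A: distances to the source charges are 1.59 m, 0.0320 m, 2.26 m; V_A = Σ kqᵢ/rᵢ = 2160 V.
At B: distances to the source charges are 0.934 m, 0.628 m, 1.60 m; V_B = Σ kqᵢ/rᵢ = 172 V.
ΔV = V_B − V_A = -1990 V.
W_ext = qΔV = (3.97×10⁻⁹ C)(-1990 V) = -7.91×10⁻⁶ J.

-7.91×10⁻⁶ J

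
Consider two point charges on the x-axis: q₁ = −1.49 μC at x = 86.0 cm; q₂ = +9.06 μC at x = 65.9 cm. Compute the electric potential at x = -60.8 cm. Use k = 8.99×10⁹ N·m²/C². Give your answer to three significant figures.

5.52×10⁴ V

The total potential is the scalar sum of each charge's contribution, V = Σ kqᵢ/rᵢ.
Distances from the field point to each charge: r₁ = 1.47 m, r₂ = 1.27 m.
V = k[(-1.49×10⁻⁶)/(1.47) + (9.06×10⁻⁶)/(1.27)] = 5.52×10⁴ V.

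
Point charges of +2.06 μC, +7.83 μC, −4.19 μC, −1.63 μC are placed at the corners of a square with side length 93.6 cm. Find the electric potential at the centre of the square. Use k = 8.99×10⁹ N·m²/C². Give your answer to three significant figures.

The total potential is the scalar sum of each charge's contribution, V = Σ kqᵢ/rᵢ.
The distance from each corner to the centre is a√2/2 = 0.662 m.
V = k[(2.06×10⁻⁶)/(0.662) + (7.83×10⁻⁶)/(0.662) + (-4.19×10⁻⁶)/(0.662) + (-1.63×10⁻⁶)/(0.662)] = 5.53×10⁴ V.

5.53×10⁴ V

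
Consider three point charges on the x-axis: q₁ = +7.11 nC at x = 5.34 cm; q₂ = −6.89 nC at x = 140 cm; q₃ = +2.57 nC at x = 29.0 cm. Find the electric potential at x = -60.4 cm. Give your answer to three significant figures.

92.2 V

The total potential is the scalar sum of each charge's contribution, V = Σ kqᵢ/rᵢ.
Distances from the field point to each charge: r₁ = 0.657 m, r₂ = 2.00 m, r₃ = 0.894 m.
V = k[(7.11×10⁻⁹)/(0.657) + (-6.89×10⁻⁹)/(2.00) + (2.57×10⁻⁹)/(0.894)] = 92.2 V.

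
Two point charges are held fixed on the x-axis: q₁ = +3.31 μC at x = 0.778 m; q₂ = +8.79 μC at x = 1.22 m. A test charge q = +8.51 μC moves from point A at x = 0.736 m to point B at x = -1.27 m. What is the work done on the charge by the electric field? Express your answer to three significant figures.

7.03 J

The work done by the electric force is W_field = −ΔU = −q(V_B − V_A) = q(V_A − V_B).
At A: distances to the source charges are 0.0420 m, 0.484 m; V_A = Σ kqᵢ/rᵢ = 8.72×10⁵ V.
At B: distances to the source charges are 2.05 m, 2.49 m; V_B = Σ kqᵢ/rᵢ = 4.63×10⁴ V.
ΔV = V_B − V_A = -8.26×10⁵ V.
W_field = −qΔV = −(8.51×10⁻⁶ C)(-8.26×10⁵ V) = 7.03 J.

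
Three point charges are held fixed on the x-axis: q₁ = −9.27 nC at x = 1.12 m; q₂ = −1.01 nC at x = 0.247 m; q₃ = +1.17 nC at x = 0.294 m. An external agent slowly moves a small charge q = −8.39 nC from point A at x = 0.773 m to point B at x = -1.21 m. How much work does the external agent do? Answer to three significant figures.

-1.68×10⁻⁶ J

For quasistatic motion the external work equals the change in potential energy: W_ext = qΔV = q(V_B − V_A).
At A: distances to the source charges are 0.347 m, 0.526 m, 0.479 m; V_A = Σ kqᵢ/rᵢ = -235 V.
At B: distances to the source charges are 2.33 m, 1.46 m, 1.50 m; V_B = Σ kqᵢ/rᵢ = -35.0 V.
ΔV = V_B − V_A = 200 V.
W_ext = qΔV = (-8.39×10⁻⁹ C)(200 V) = -1.68×10⁻⁶ J.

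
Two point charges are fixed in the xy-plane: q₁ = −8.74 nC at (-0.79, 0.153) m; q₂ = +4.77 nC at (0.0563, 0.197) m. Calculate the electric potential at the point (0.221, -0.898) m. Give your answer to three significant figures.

-15.2 V

The total potential is the scalar sum of each charge's contribution, V = Σ kqᵢ/rᵢ.
Distances from the field point to each charge: r₁ = 1.46 m, r₂ = 1.11 m.
V = k[(-8.74×10⁻⁹)/(1.46) + (4.77×10⁻⁹)/(1.11)] = -15.2 V.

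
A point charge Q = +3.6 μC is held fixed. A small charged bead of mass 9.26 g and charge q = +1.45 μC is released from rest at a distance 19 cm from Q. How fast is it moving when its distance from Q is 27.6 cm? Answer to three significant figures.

Only the electrostatic force acts, so mechanical energy is conserved: ½mv² = U₁ − U₂ = kQq(1/r₁ − 1/r₂).
U₁ − U₂ = (8.99×10⁹ N·m²/C²)(3.60×10⁻⁶ C)(1.45×10⁻⁶ C)(1/0.190 − 1/0.276) = 0.0770 J.
v = √(2·0.0770/9.26×10⁻³) = 4.08 m/s.

4.08 m/s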